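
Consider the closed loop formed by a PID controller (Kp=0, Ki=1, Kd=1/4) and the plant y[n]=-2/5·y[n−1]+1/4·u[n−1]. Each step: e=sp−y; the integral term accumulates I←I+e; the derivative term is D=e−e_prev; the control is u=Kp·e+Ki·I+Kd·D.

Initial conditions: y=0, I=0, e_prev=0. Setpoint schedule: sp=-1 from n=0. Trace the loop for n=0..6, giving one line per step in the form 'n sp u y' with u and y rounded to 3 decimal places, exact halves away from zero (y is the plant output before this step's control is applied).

0 -1 -1.250 0.000
1 -1 -1.609 -0.313
2 -1 -2.419 -0.277
3 -1 -2.862 -0.494
4 -1 -3.392 -0.518
5 -1 -3.727 -0.641
6 -1 -4.073 -0.675

(exact arithmetic carried between steps; '≈' marks a value shown rounded to 6 d.p. or computed from one; I and e_prev carry over from the previous line; the table rounds u and y to 3 d.p., halves away from zero)
n=0: y=0, sp=-1, e=sp−y=-1; I=-1, D=e−e_prev=-1; u=0·(-1)+1·(-1)+1/4·(-1)=-1.25; next y=-2/5·0+1/4·(-1.25)=-0.3125
n=1: y=-0.3125, sp=-1, e=sp−y=-0.6875; I=-1.6875, D=e−e_prev=0.3125; u=0·(-0.6875)+1·(-1.6875)+1/4·0.3125=-1.609375; next y=-2/5·(-0.3125)+1/4·(-1.609375)≈-0.277344
n=2: y≈-0.277344, sp=-1, e=sp−y≈-0.722656; I≈-2.410156, D=e−e_prev≈-0.035156; u=0·(-0.722656)+1·(-2.410156)+1/4·(-0.035156)≈-2.418945; next y=-2/5·(-0.277344)+1/4·(-2.418945)≈-0.493799
n=3: y≈-0.493799, sp=-1, e=sp−y≈-0.506201; I≈-2.916357, D=e−e_prev≈0.216455; u=0·(-0.506201)+1·(-2.916357)+1/4·0.216455≈-2.862244; next y=-2/5·(-0.493799)+1/4·(-2.862244)≈-0.518041
n=4: y≈-0.518041, sp=-1, e=sp−y≈-0.481959; I≈-3.398316, D=e−e_prev≈0.024243; u=0·(-0.481959)+1·(-3.398316)+1/4·0.024243≈-3.392255; next y=-2/5·(-0.518041)+1/4·(-3.392255)≈-0.640847
n=5: y≈-0.640847, sp=-1, e=sp−y≈-0.359153; I≈-3.757469, D=e−e_prev≈0.122806; u=0·(-0.359153)+1·(-3.757469)+1/4·0.122806≈-3.726767; next y=-2/5·(-0.640847)+1/4·(-3.726767)≈-0.675353
n=6: y≈-0.675353, sp=-1, e=sp−y≈-0.324647; I≈-4.082116, D=e−e_prev≈0.034506; u=0·(-0.324647)+1·(-4.082116)+1/4·0.034506≈-4.073489; next y=-2/5·(-0.675353)+1/4·(-4.073489)≈-0.748231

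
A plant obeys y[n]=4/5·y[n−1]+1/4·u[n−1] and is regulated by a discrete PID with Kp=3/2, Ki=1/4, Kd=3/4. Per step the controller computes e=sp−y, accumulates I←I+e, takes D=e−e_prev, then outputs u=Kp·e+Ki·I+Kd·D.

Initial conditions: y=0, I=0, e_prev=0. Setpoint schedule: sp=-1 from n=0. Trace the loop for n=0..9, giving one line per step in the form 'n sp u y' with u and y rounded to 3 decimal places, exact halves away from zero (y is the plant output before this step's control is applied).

0 -1 -2.500 0.000
1 -1 -0.438 -0.625
2 -1 -1.039 -0.609
3 -1 -0.780 -0.747
4 -1 -0.833 -0.793
5 -1 -0.795 -0.843
6 -1 -0.796 -0.873
7 -1 -0.789 -0.897
8 -1 -0.789 -0.915
9 -1 -0.788 -0.929

(exact arithmetic carried between steps; '≈' marks a value shown rounded to 6 d.p. or computed from one; I and e_prev carry over from the previous line; the table rounds u and y to 3 d.p., halves away from zero)
n=0: y=0, sp=-1, e=sp−y=-1; I=-1, D=e−e_prev=-1; u=3/2·(-1)+1/4·(-1)+3/4·(-1)=-2.5; next y=4/5·0+1/4·(-2.5)=-0.625
n=1: y=-0.625, sp=-1, e=sp−y=-0.375; I=-1.375, D=e−e_prev=0.625; u=3/2·(-0.375)+1/4·(-1.375)+3/4·0.625=-0.4375; next y=4/5·(-0.625)+1/4·(-0.4375)=-0.609375
n=2: y=-0.609375, sp=-1, e=sp−y=-0.390625; I=-1.765625, D=e−e_prev=-0.015625; u=3/2·(-0.390625)+1/4·(-1.765625)+3/4·(-0.015625)≈-1.039063; next y=4/5·(-0.609375)+1/4·(-1.039063)≈-0.747266
n=3: y≈-0.747266, sp=-1, e=sp−y≈-0.252734; I≈-2.018359, D=e−e_prev≈0.137891; u=3/2·(-0.252734)+1/4·(-2.018359)+3/4·0.137891≈-0.780273; next y=4/5·(-0.747266)+1/4·(-0.780273)≈-0.792881
n=4: y≈-0.792881, sp=-1, e=sp−y≈-0.207119; I≈-2.225479, D=e−e_prev≈0.045615; u=3/2·(-0.207119)+1/4·(-2.225479)+3/4·0.045615≈-0.832837; next y=4/5·(-0.792881)+1/4·(-0.832837)≈-0.842514
n=5: y≈-0.842514, sp=-1, e=sp−y≈-0.157486; I≈-2.382965, D=e−e_prev≈0.049633; u=3/2·(-0.157486)+1/4·(-2.382965)+3/4·0.049633≈-0.794745; next y=4/5·(-0.842514)+1/4·(-0.794745)≈-0.872698
n=6: y≈-0.872698, sp=-1, e=sp−y≈-0.127302; I≈-2.510267, D=e−e_prev≈0.030184; u=3/2·(-0.127302)+1/4·(-2.510267)+3/4·0.030184≈-0.795883; next y=4/5·(-0.872698)+1/4·(-0.795883)≈-0.897129
n=7: y≈-0.897129, sp=-1, e=sp−y≈-0.102871; I≈-2.613138, D=e−e_prev≈0.024431; u=3/2·(-0.102871)+1/4·(-2.613138)+3/4·0.024431≈-0.789268; next y=4/5·(-0.897129)+1/4·(-0.789268)≈-0.915020
n=8: y≈-0.915020, sp=-1, e=sp−y≈-0.084980; I≈-2.698118, D=e−e_prev≈0.017891; u=3/2·(-0.084980)+1/4·(-2.698118)+3/4·0.017891≈-0.788581; next y=4/5·(-0.915020)+1/4·(-0.788581)≈-0.929161
n=9: y≈-0.929161, sp=-1, e=sp−y≈-0.070839; I≈-2.768957, D=e−e_prev≈0.014141; u=3/2·(-0.070839)+1/4·(-2.768957)+3/4·0.014141≈-0.787891; next y=4/5·(-0.929161)+1/4·(-0.787891)≈-0.940302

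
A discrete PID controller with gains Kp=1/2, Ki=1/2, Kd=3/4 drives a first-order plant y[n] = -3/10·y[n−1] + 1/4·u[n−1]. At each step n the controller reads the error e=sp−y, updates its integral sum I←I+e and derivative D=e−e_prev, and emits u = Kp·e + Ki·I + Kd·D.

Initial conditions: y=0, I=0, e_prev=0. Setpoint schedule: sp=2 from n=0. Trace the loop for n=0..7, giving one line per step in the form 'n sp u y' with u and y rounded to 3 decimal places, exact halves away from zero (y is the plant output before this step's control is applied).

0 2 3.500 0.000
1 2 1.469 0.875
2 2 4.036 0.105
3 2 2.878 0.977
4 2 5.009 0.426
5 2 4.161 1.124
6 2 5.859 0.703
7 2 5.227 1.254

(exact arithmetic carried between steps; '≈' marks a value shown rounded to 6 d.p. or computed from one; I and e_prev carry over from the previous line; the table rounds u and y to 3 d.p., halves away from zero)
n=0: y=0, sp=2, e=sp−y=2; I=2, D=e−e_prev=2; u=1/2·2+1/2·2+3/4·2=3.5; next y=-3/10·0+1/4·3.5=0.875
n=1: y=0.875, sp=2, e=sp−y=1.125; I=3.125, D=e−e_prev=-0.875; u=1/2·1.125+1/2·3.125+3/4·(-0.875)=1.46875; next y=-3/10·0.875+1/4·1.46875≈0.104688
n=2: y≈0.104688, sp=2, e=sp−y≈1.895313; I≈5.020313, D=e−e_prev≈0.770313; u=1/2·1.895313+1/2·5.020313+3/4·0.770313≈4.035547; next y=-3/10·0.104688+1/4·4.035547≈0.977480
n=3: y≈0.977480, sp=2, e=sp−y≈1.022520; I≈6.042832, D=e−e_prev≈-0.872793; u=1/2·1.022520+1/2·6.042832+3/4·(-0.872793)≈2.878081; next y=-3/10·0.977480+1/4·2.878081≈0.426276
n=4: y≈0.426276, sp=2, e=sp−y≈1.573724; I≈7.616556, D=e−e_prev≈0.551204; u=1/2·1.573724+1/2·7.616556+3/4·0.551204≈5.008543; next y=-3/10·0.426276+1/4·5.008543≈1.124253
n=5: y≈1.124253, sp=2, e=sp−y≈0.875747; I≈8.492303, D=e−e_prev≈-0.697977; u=1/2·0.875747+1/2·8.492303+3/4·(-0.697977)≈4.160542; next y=-3/10·1.124253+1/4·4.160542≈0.702860
n=6: y≈0.702860, sp=2, e=sp−y≈1.297140; I≈9.789443, D=e−e_prev≈0.421393; u=1/2·1.297140+1/2·9.789443+3/4·0.421393≈5.859337; next y=-3/10·0.702860+1/4·5.859337≈1.253976
n=7: y≈1.253976, sp=2, e=sp−y≈0.746024; I≈10.535467, D=e−e_prev≈-0.551117; u=1/2·0.746024+1/2·10.535467+3/4·(-0.551117)≈5.227408; next y=-3/10·1.253976+1/4·5.227408≈0.930659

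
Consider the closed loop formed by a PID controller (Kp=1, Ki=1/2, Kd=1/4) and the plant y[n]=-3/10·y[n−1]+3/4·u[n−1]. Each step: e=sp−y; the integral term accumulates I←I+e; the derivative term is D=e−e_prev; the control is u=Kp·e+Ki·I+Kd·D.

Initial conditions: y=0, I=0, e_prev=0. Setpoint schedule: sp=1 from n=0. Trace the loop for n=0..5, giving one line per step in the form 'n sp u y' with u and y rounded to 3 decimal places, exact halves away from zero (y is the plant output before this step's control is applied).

(exact arithmetic carried between steps; '≈' marks a value shown rounded to 6 d.p. or computed from one; I and e_prev carry over from the previous line; the table rounds u and y to 3 d.p., halves away from zero)
n=0: y=0, sp=1, e=sp−y=1; I=1, D=e−e_prev=1; u=1·1+1/2·1+1/4·1=1.75; next y=-3/10·0+3/4·1.75=1.3125
n=1: y=1.3125, sp=1, e=sp−y=-0.3125; I=0.6875, D=e−e_prev=-1.3125; u=1·(-0.3125)+1/2·0.6875+1/4·(-1.3125)=-0.296875; next y=-3/10·1.3125+3/4·(-0.296875)≈-0.616406
n=2: y≈-0.616406, sp=1, e=sp−y≈1.616406; I≈2.303906, D=e−e_prev≈1.928906; u=1·1.616406+1/2·2.303906+1/4·1.928906≈3.250586; next y=-3/10·(-0.616406)+3/4·3.250586≈2.622861
n=3: y≈2.622861, sp=1, e=sp−y≈-1.622861; I≈0.681045, D=e−e_prev≈-3.239268; u=1·(-1.622861)+1/2·0.681045+1/4·(-3.239268)≈-2.092156; next y=-3/10·2.622861+3/4·(-2.092156)≈-2.355975
n=4: y≈-2.355975, sp=1, e=sp−y≈3.355975; I≈4.037020, D=e−e_prev≈4.978837; u=1·3.355975+1/2·4.037020+1/4·4.978837≈6.619194; next y=-3/10·(-2.355975)+3/4·6.619194≈5.671188
n=5: y≈5.671188, sp=1, e=sp−y≈-4.671188; I≈-0.634168, D=e−e_prev≈-8.027164; u=1·(-4.671188)+1/2·(-0.634168)+1/4·(-8.027164)≈-6.995063; next y=-3/10·5.671188+3/4·(-6.995063)≈-6.947654

0 1 1.750 0.000
1 1 -0.297 1.313
2 1 3.251 -0.616
3 1 -2.092 2.623
4 1 6.619 -2.356
5 1 -6.995 5.671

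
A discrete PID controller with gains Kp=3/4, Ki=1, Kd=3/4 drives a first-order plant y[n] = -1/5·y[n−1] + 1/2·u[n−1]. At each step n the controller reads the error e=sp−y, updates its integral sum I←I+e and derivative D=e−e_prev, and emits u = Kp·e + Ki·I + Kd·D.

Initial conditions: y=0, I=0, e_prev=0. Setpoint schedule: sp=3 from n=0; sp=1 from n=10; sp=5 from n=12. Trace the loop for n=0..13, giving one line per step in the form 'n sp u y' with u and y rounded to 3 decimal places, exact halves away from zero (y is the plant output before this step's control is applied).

(exact arithmetic carried between steps; '≈' marks a value shown rounded to 6 d.p. or computed from one; I and e_prev carry over from the previous line; the table rounds u and y to 3 d.p., halves away from zero)
n=0: y=0, sp=3, e=sp−y=3; I=3, D=e−e_prev=3; u=3/4·3+1·3+3/4·3=7.5; next y=-1/5·0+1/2·7.5=3.75
n=1: y=3.75, sp=3, e=sp−y=-0.75; I=2.25, D=e−e_prev=-3.75; u=3/4·(-0.75)+1·2.25+3/4·(-3.75)=-1.125; next y=-1/5·3.75+1/2·(-1.125)=-1.3125
n=2: y=-1.3125, sp=3, e=sp−y=4.3125; I=6.5625, D=e−e_prev=5.0625; u=3/4·4.3125+1·6.5625+3/4·5.0625=13.59375; next y=-1/5·(-1.3125)+1/2·13.59375=7.059375
n=3: y=7.059375, sp=3, e=sp−y=-4.059375; I=2.503125, D=e−e_prev=-8.371875; u=3/4·(-4.059375)+1·2.503125+3/4·(-8.371875)≈-6.820313; next y=-1/5·7.059375+1/2·(-6.820313)≈-4.822031
n=4: y≈-4.822031, sp=3, e=sp−y≈7.822031; I≈10.325156, D=e−e_prev≈11.881406; u=3/4·7.822031+1·10.325156+3/4·11.881406≈25.102734; next y=-1/5·(-4.822031)+1/2·25.102734≈13.515773
n=5: y≈13.515773, sp=3, e=sp−y≈-10.515773; I≈-0.190617, D=e−e_prev≈-18.337805; u=3/4·(-10.515773)+1·(-0.190617)+3/4·(-18.337805)≈-21.830801; next y=-1/5·13.515773+1/2·(-21.830801)≈-13.618555
n=6: y≈-13.618555, sp=3, e=sp−y≈16.618555; I≈16.427938, D=e−e_prev≈27.134329; u=3/4·16.618555+1·16.427938+3/4·27.134329≈49.242601; next y=-1/5·(-13.618555)+1/2·49.242601≈27.345011
n=7: y≈27.345011, sp=3, e=sp−y≈-24.345011; I≈-7.917073, D=e−e_prev≈-40.963566; u=3/4·(-24.345011)+1·(-7.917073)+3/4·(-40.963566)≈-56.898507; next y=-1/5·27.345011+1/2·(-56.898507)≈-33.918256
n=8: y≈-33.918256, sp=3, e=sp−y≈36.918256; I≈29.001182, D=e−e_prev≈61.263267; u=3/4·36.918256+1·29.001182+3/4·61.263267≈102.637324; next y=-1/5·(-33.918256)+1/2·102.637324≈58.102313
n=9: y≈58.102313, sp=3, e=sp−y≈-55.102313; I≈-26.101131, D=e−e_prev≈-92.020569; u=3/4·(-55.102313)+1·(-26.101131)+3/4·(-92.020569)≈-136.443292; next y=-1/5·58.102313+1/2·(-136.443292)≈-79.842109
n=10: y≈-79.842109, sp=1, e=sp−y≈80.842109; I≈54.740978, D=e−e_prev≈135.944422; u=3/4·80.842109+1·54.740978+3/4·135.944422≈217.330876; next y=-1/5·(-79.842109)+1/2·217.330876≈124.633860
n=11: y≈124.633860, sp=1, e=sp−y≈-123.633860; I≈-68.892882, D=e−e_prev≈-204.475969; u=3/4·(-123.633860)+1·(-68.892882)+3/4·(-204.475969)≈-314.975253; next y=-1/5·124.633860+1/2·(-314.975253)≈-182.414399
n=12: y≈-182.414399, sp=5, e=sp−y≈187.414399; I≈118.521517, D=e−e_prev≈311.048258; u=3/4·187.414399+1·118.521517+3/4·311.048258≈492.368509; next y=-1/5·(-182.414399)+1/2·492.368509≈282.667134
n=13: y≈282.667134, sp=5, e=sp−y≈-277.667134; I≈-159.145618, D=e−e_prev≈-465.081533; u=3/4·(-277.667134)+1·(-159.145618)+3/4·(-465.081533)≈-716.207118; next y=-1/5·282.667134+1/2·(-716.207118)≈-414.636986

0 3 7.500 0.000
1 3 -1.125 3.750
2 3 13.594 -1.313
3 3 -6.820 7.059
4 3 25.103 -4.822
5 3 -21.831 13.516
6 3 49.243 -13.619
7 3 -56.899 27.345
8 3 102.637 -33.918
9 3 -136.443 58.102
10 1 217.331 -79.842
11 1 -314.975 124.634
12 5 492.369 -182.414
13 5 -716.207 282.667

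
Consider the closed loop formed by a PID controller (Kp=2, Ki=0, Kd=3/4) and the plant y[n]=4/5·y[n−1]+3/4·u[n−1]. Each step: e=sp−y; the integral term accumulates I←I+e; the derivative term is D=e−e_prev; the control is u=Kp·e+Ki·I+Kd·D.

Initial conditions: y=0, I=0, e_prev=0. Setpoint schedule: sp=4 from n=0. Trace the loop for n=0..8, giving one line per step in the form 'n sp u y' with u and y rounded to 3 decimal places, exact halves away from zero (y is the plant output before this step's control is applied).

(exact arithmetic carried between steps; '≈' marks a value shown rounded to 6 d.p. or computed from one; I and e_prev carry over from the previous line; the table rounds u and y to 3 d.p., halves away from zero)
n=0: y=0, sp=4, e=sp−y=4; I=4, D=e−e_prev=4; u=2·4+0·4+3/4·4=11; next y=4/5·0+3/4·11=8.25
n=1: y=8.25, sp=4, e=sp−y=-4.25; I=-0.25, D=e−e_prev=-8.25; u=2·(-4.25)+0·(-0.25)+3/4·(-8.25)=-14.6875; next y=4/5·8.25+3/4·(-14.6875)=-4.415625
n=2: y=-4.415625, sp=4, e=sp−y=8.415625; I=8.165625, D=e−e_prev=12.665625; u=2·8.415625+0·8.165625+3/4·12.665625≈26.330469; next y=4/5·(-4.415625)+3/4·26.330469≈16.215352
n=3: y≈16.215352, sp=4, e=sp−y≈-12.215352; I≈-4.049727, D=e−e_prev≈-20.630977; u=2·(-12.215352)+0·(-4.049727)+3/4·(-20.630977)≈-39.903936; next y=4/5·16.215352+3/4·(-39.903936)≈-16.955670
n=4: y≈-16.955670, sp=4, e=sp−y≈20.955670; I≈16.905944, D=e−e_prev≈33.171022; u=2·20.955670+0·16.905944+3/4·33.171022≈66.789607; next y=4/5·(-16.955670)+3/4·66.789607≈36.527669
n=5: y≈36.527669, sp=4, e=sp−y≈-32.527669; I≈-15.621725, D=e−e_prev≈-53.483340; u=2·(-32.527669)+0·(-15.621725)+3/4·(-53.483340)≈-105.167843; next y=4/5·36.527669+3/4·(-105.167843)≈-49.653747
n=6: y≈-49.653747, sp=4, e=sp−y≈53.653747; I≈38.032022, D=e−e_prev≈86.181416; u=2·53.653747+0·38.032022+3/4·86.181416≈171.943556; next y=4/5·(-49.653747)+3/4·171.943556≈89.234669
n=7: y≈89.234669, sp=4, e=sp−y≈-85.234669; I≈-47.202648, D=e−e_prev≈-138.888416; u=2·(-85.234669)+0·(-47.202648)+3/4·(-138.888416)≈-274.635651; next y=4/5·89.234669+3/4·(-274.635651)≈-134.589003
n=8: y≈-134.589003, sp=4, e=sp−y≈138.589003; I≈91.386355, D=e−e_prev≈223.823672; u=2·138.589003+0·91.386355+3/4·223.823672≈445.045759; next y=4/5·(-134.589003)+3/4·445.045759≈226.113117

0 4 11.000 0.000
1 4 -14.688 8.250
2 4 26.330 -4.416
3 4 -39.904 16.215
4 4 66.790 -16.956
5 4 -105.168 36.528
6 4 171.944 -49.654
7 4 -274.636 89.235
8 4 445.046 -134.589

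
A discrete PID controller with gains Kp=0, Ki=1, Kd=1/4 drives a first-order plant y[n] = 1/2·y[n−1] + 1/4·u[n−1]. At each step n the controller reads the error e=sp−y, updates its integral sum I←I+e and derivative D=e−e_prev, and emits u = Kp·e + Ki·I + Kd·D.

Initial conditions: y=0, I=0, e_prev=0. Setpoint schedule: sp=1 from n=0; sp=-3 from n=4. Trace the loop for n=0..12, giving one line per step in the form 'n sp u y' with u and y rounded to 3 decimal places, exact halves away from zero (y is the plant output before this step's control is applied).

0 1 1.250 0.000
1 1 1.609 0.313
2 1 2.067 0.559
3 1 2.273 0.796
4 -3 -2.676 0.966
5 -3 -4.160 -0.186
6 -3 -6.078 -1.133
7 -3 -6.991 -2.086
8 -3 -7.262 -2.791
9 -3 -7.122 -3.211
10 -3 -6.798 -3.386
11 -3 -6.447 -3.392
12 -3 -6.162 -3.308

(exact arithmetic carried between steps; '≈' marks a value shown rounded to 6 d.p. or computed from one; I and e_prev carry over from the previous line; the table rounds u and y to 3 d.p., halves away from zero)
n=0: y=0, sp=1, e=sp−y=1; I=1, D=e−e_prev=1; u=0·1+1·1+1/4·1=1.25; next y=1/2·0+1/4·1.25=0.3125
n=1: y=0.3125, sp=1, e=sp−y=0.6875; I=1.6875, D=e−e_prev=-0.3125; u=0·0.6875+1·1.6875+1/4·(-0.3125)=1.609375; next y=1/2·0.3125+1/4·1.609375≈0.558594
n=2: y≈0.558594, sp=1, e=sp−y≈0.441406; I≈2.128906, D=e−e_prev≈-0.246094; u=0·0.441406+1·2.128906+1/4·(-0.246094)≈2.067383; next y=1/2·0.558594+1/4·2.067383≈0.796143
n=3: y≈0.796143, sp=1, e=sp−y≈0.203857; I≈2.332764, D=e−e_prev≈-0.237549; u=0·0.203857+1·2.332764+1/4·(-0.237549)≈2.273376; next y=1/2·0.796143+1/4·2.273376≈0.966415
n=4: y≈0.966415, sp=-3, e=sp−y≈-3.966415; I≈-1.633652, D=e−e_prev≈-4.170273; u=0·(-3.966415)+1·(-1.633652)+1/4·(-4.170273)≈-2.676220; next y=1/2·0.966415+1/4·(-2.676220)≈-0.185847
n=5: y≈-0.185847, sp=-3, e=sp−y≈-2.814153; I≈-4.447804, D=e−e_prev≈1.152263; u=0·(-2.814153)+1·(-4.447804)+1/4·1.152263≈-4.159739; next y=1/2·(-0.185847)+1/4·(-4.159739)≈-1.132858
n=6: y≈-1.132858, sp=-3, e=sp−y≈-1.867142; I≈-6.314946, D=e−e_prev≈0.947011; u=0·(-1.867142)+1·(-6.314946)+1/4·0.947011≈-6.078193; next y=1/2·(-1.132858)+1/4·(-6.078193)≈-2.085978
n=7: y≈-2.085978, sp=-3, e=sp−y≈-0.914022; I≈-7.228969, D=e−e_prev≈0.953119; u=0·(-0.914022)+1·(-7.228969)+1/4·0.953119≈-6.990689; next y=1/2·(-2.085978)+1/4·(-6.990689)≈-2.790661
n=8: y≈-2.790661, sp=-3, e=sp−y≈-0.209339; I≈-7.438308, D=e−e_prev≈0.704683; u=0·(-0.209339)+1·(-7.438308)+1/4·0.704683≈-7.262137; next y=1/2·(-2.790661)+1/4·(-7.262137)≈-3.210865
n=9: y≈-3.210865, sp=-3, e=sp−y≈0.210865; I≈-7.227443, D=e−e_prev≈0.420204; u=0·0.210865+1·(-7.227443)+1/4·0.420204≈-7.122392; next y=1/2·(-3.210865)+1/4·(-7.122392)≈-3.386030
n=10: y≈-3.386030, sp=-3, e=sp−y≈0.386030; I≈-6.841413, D=e−e_prev≈0.175166; u=0·0.386030+1·(-6.841413)+1/4·0.175166≈-6.797621; next y=1/2·(-3.386030)+1/4·(-6.797621)≈-3.392420
n=11: y≈-3.392420, sp=-3, e=sp−y≈0.392420; I≈-6.448992, D=e−e_prev≈0.006390; u=0·0.392420+1·(-6.448992)+1/4·0.006390≈-6.447395; next y=1/2·(-3.392420)+1/4·(-6.447395)≈-3.308059
n=12: y≈-3.308059, sp=-3, e=sp−y≈0.308059; I≈-6.140933, D=e−e_prev≈-0.084362; u=0·0.308059+1·(-6.140933)+1/4·(-0.084362)≈-6.162024; next y=1/2·(-3.308059)+1/4·(-6.162024)≈-3.194535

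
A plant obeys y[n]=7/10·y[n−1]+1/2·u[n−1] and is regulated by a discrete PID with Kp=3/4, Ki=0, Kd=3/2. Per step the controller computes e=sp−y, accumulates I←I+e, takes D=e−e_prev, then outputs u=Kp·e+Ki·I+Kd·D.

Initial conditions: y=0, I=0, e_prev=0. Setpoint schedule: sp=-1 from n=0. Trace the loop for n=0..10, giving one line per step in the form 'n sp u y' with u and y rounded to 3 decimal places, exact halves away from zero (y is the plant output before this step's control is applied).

0 -1 -2.250 0.000
1 -1 1.781 -1.125
2 -1 -2.670 0.103
3 -1 2.245 -1.263
4 -1 -3.181 0.239
5 -1 2.811 -1.423
6 -1 -3.806 0.409
7 -1 3.501 -1.617
8 -1 -4.567 0.619
9 -1 4.342 -1.850
10 -1 -5.496 0.876

(exact arithmetic carried between steps; '≈' marks a value shown rounded to 6 d.p. or computed from one; I and e_prev carry over from the previous line; the table rounds u and y to 3 d.p., halves away from zero)
n=0: y=0, sp=-1, e=sp−y=-1; I=-1, D=e−e_prev=-1; u=3/4·(-1)+0·(-1)+3/2·(-1)=-2.25; next y=7/10·0+1/2·(-2.25)=-1.125
n=1: y=-1.125, sp=-1, e=sp−y=0.125; I=-0.875, D=e−e_prev=1.125; u=3/4·0.125+0·(-0.875)+3/2·1.125=1.78125; next y=7/10·(-1.125)+1/2·1.78125=0.103125
n=2: y=0.103125, sp=-1, e=sp−y=-1.103125; I=-1.978125, D=e−e_prev=-1.228125; u=3/4·(-1.103125)+0·(-1.978125)+3/2·(-1.228125)≈-2.669531; next y=7/10·0.103125+1/2·(-2.669531)≈-1.262578
n=3: y≈-1.262578, sp=-1, e=sp−y≈0.262578; I≈-1.715547, D=e−e_prev≈1.365703; u=3/4·0.262578+0·(-1.715547)+3/2·1.365703≈2.245488; next y=7/10·(-1.262578)+1/2·2.245488≈0.238939
n=4: y≈0.238939, sp=-1, e=sp−y≈-1.238939; I≈-2.954486, D=e−e_prev≈-1.501518; u=3/4·(-1.238939)+0·(-2.954486)+3/2·(-1.501518)≈-3.181481; next y=7/10·0.238939+1/2·(-3.181481)≈-1.423483
n=5: y≈-1.423483, sp=-1, e=sp−y≈0.423483; I≈-2.531003, D=e−e_prev≈1.662422; u=3/4·0.423483+0·(-2.531003)+3/2·1.662422≈2.811246; next y=7/10·(-1.423483)+1/2·2.811246≈0.409185
n=6: y≈0.409185, sp=-1, e=sp−y≈-1.409185; I≈-3.940188, D=e−e_prev≈-1.832668; u=3/4·(-1.409185)+0·(-3.940188)+3/2·(-1.832668)≈-3.805890; next y=7/10·0.409185+1/2·(-3.805890)≈-1.616516
n=7: y≈-1.616516, sp=-1, e=sp−y≈0.616516; I≈-3.323673, D=e−e_prev≈2.025700; u=3/4·0.616516+0·(-3.323673)+3/2·2.025700≈3.500938; next y=7/10·(-1.616516)+1/2·3.500938≈0.618908
n=8: y≈0.618908, sp=-1, e=sp−y≈-1.618908; I≈-4.942580, D=e−e_prev≈-2.235423; u=3/4·(-1.618908)+0·(-4.942580)+3/2·(-2.235423)≈-4.567316; next y=7/10·0.618908+1/2·(-4.567316)≈-1.850423
n=9: y≈-1.850423, sp=-1, e=sp−y≈0.850423; I≈-4.092158, D=e−e_prev≈2.469330; u=3/4·0.850423+0·(-4.092158)+3/2·2.469330≈4.341812; next y=7/10·(-1.850423)+1/2·4.341812≈0.875610
n=10: y≈0.875610, sp=-1, e=sp−y≈-1.875610; I≈-5.967768, D=e−e_prev≈-2.726033; u=3/4·(-1.875610)+0·(-5.967768)+3/2·(-2.726033)≈-5.495757; next y=7/10·0.875610+1/2·(-5.495757)≈-2.134951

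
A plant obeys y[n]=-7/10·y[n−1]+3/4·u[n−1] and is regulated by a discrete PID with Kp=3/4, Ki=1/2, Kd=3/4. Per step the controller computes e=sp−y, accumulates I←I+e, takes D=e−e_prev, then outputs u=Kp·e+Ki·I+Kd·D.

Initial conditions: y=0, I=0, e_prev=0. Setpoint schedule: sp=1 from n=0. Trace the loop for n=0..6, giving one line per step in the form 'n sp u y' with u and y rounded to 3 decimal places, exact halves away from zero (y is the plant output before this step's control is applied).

(exact arithmetic carried between steps; '≈' marks a value shown rounded to 6 d.p. or computed from one; I and e_prev carry over from the previous line; the table rounds u and y to 3 d.p., halves away from zero)
n=0: y=0, sp=1, e=sp−y=1; I=1, D=e−e_prev=1; u=3/4·1+1/2·1+3/4·1=2; next y=-7/10·0+3/4·2=1.5
n=1: y=1.5, sp=1, e=sp−y=-0.5; I=0.5, D=e−e_prev=-1.5; u=3/4·(-0.5)+1/2·0.5+3/4·(-1.5)=-1.25; next y=-7/10·1.5+3/4·(-1.25)=-1.9875
n=2: y=-1.9875, sp=1, e=sp−y=2.9875; I=3.4875, D=e−e_prev=3.4875; u=3/4·2.9875+1/2·3.4875+3/4·3.4875=6.6; next y=-7/10·(-1.9875)+3/4·6.6=6.34125
n=3: y=6.34125, sp=1, e=sp−y=-5.34125; I=-1.85375, D=e−e_prev=-8.32875; u=3/4·(-5.34125)+1/2·(-1.85375)+3/4·(-8.32875)=-11.179375; next y=-7/10·6.34125+3/4·(-11.179375)≈-12.823406
n=4: y≈-12.823406, sp=1, e=sp−y≈13.823406; I≈11.969656, D=e−e_prev≈19.164656; u=3/4·13.823406+1/2·11.969656+3/4·19.164656≈30.725875; next y=-7/10·(-12.823406)+3/4·30.725875≈32.020791
n=5: y≈32.020791, sp=1, e=sp−y≈-31.020791; I≈-19.051134, D=e−e_prev≈-44.844197; u=3/4·(-31.020791)+1/2·(-19.051134)+3/4·(-44.844197)≈-66.424308; next y=-7/10·32.020791+3/4·(-66.424308)≈-72.232784
n=6: y≈-72.232784, sp=1, e=sp−y≈73.232784; I≈54.181650, D=e−e_prev≈104.253575; u=3/4·73.232784+1/2·54.181650+3/4·104.253575≈160.205594; next y=-7/10·(-72.232784)+3/4·160.205594≈170.717145

0 1 2.000 0.000
1 1 -1.250 1.500
2 1 6.600 -1.988
3 1 -11.179 6.341
4 1 30.726 -12.823
5 1 -66.424 32.021
6 1 160.206 -72.233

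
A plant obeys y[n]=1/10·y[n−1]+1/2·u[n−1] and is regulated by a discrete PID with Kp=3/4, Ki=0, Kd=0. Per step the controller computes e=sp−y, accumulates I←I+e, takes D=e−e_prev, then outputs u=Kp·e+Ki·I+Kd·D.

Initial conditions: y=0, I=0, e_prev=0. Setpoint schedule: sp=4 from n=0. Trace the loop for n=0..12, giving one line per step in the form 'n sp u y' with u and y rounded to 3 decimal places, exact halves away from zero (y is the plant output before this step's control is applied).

0 4 3.000 0.000
1 4 1.875 1.500
2 4 2.184 1.088
3 4 2.099 1.201
4 4 2.123 1.170
5 4 2.116 1.178
6 4 2.118 1.176
7 4 2.118 1.177
8 4 2.118 1.176
9 4 2.118 1.176
10 4 2.118 1.176
11 4 2.118 1.176
12 4 2.118 1.176

(exact arithmetic carried between steps; '≈' marks a value shown rounded to 6 d.p. or computed from one; I and e_prev carry over from the previous line; the table rounds u and y to 3 d.p., halves away from zero)
n=0: y=0, sp=4, e=sp−y=4; I=4, D=e−e_prev=4; u=3/4·4+0·4+0·4=3; next y=1/10·0+1/2·3=1.5
n=1: y=1.5, sp=4, e=sp−y=2.5; I=6.5, D=e−e_prev=-1.5; u=3/4·2.5+0·6.5+0·(-1.5)=1.875; next y=1/10·1.5+1/2·1.875=1.0875
n=2: y=1.0875, sp=4, e=sp−y=2.9125; I=9.4125, D=e−e_prev=0.4125; u=3/4·2.9125+0·9.4125+0·0.4125=2.184375; next y=1/10·1.0875+1/2·2.184375≈1.200938
n=3: y≈1.200938, sp=4, e=sp−y≈2.799063; I≈12.211563, D=e−e_prev≈-0.113438; u=3/4·2.799063+0·12.211563+0·(-0.113438)≈2.099297; next y=1/10·1.200938+1/2·2.099297≈1.169742
n=4: y≈1.169742, sp=4, e=sp−y≈2.830258; I≈15.041820, D=e−e_prev≈0.031195; u=3/4·2.830258+0·15.041820+0·0.031195≈2.122693; next y=1/10·1.169742+1/2·2.122693≈1.178321
n=5: y≈1.178321, sp=4, e=sp−y≈2.821679; I≈17.863499, D=e−e_prev≈-0.008579; u=3/4·2.821679+0·17.863499+0·(-0.008579)≈2.116259; next y=1/10·1.178321+1/2·2.116259≈1.175962
n=6: y≈1.175962, sp=4, e=sp−y≈2.824038; I≈20.687538, D=e−e_prev≈0.002359; u=3/4·2.824038+0·20.687538+0·0.002359≈2.118029; next y=1/10·1.175962+1/2·2.118029≈1.176611
n=7: y≈1.176611, sp=4, e=sp−y≈2.823389; I≈23.510927, D=e−e_prev≈-0.000649; u=3/4·2.823389+0·23.510927+0·(-0.000649)≈2.117542; next y=1/10·1.176611+1/2·2.117542≈1.176432
n=8: y≈1.176432, sp=4, e=sp−y≈2.823568; I≈26.334495, D=e−e_prev≈0.000178; u=3/4·2.823568+0·26.334495+0·0.000178≈2.117676; next y=1/10·1.176432+1/2·2.117676≈1.176481
n=9: y≈1.176481, sp=4, e=sp−y≈2.823519; I≈29.158014, D=e−e_prev≈-0.000049; u=3/4·2.823519+0·29.158014+0·(-0.000049)≈2.117639; next y=1/10·1.176481+1/2·2.117639≈1.176468
n=10: y≈1.176468, sp=4, e=sp−y≈2.823532; I≈31.981546, D=e−e_prev≈0.000013; u=3/4·2.823532+0·31.981546+0·0.000013≈2.117649; next y=1/10·1.176468+1/2·2.117649≈1.176471
n=11: y≈1.176471, sp=4, e=sp−y≈2.823529; I≈34.805075, D=e−e_prev≈-0.000004; u=3/4·2.823529+0·34.805075+0·(-0.000004)≈2.117646; next y=1/10·1.176471+1/2·2.117646≈1.176470
n=12: y≈1.176470, sp=4, e=sp−y≈2.823530; I≈37.628604, D=e−e_prev≈0.000001; u=3/4·2.823530+0·37.628604+0·0.000001≈2.117647; next y=1/10·1.176470+1/2·2.117647≈1.176471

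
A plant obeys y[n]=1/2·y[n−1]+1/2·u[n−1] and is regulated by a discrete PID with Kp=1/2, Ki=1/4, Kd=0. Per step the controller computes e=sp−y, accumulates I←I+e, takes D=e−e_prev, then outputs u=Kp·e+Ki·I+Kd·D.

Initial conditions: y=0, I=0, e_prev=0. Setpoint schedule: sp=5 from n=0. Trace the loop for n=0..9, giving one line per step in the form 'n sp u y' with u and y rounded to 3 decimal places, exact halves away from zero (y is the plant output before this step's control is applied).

0 5 3.750 0.000
1 5 3.594 1.875
2 5 3.730 2.734
3 5 3.923 3.232
4 5 4.106 3.578
5 5 4.264 3.842
6 5 4.395 4.053
7 5 4.503 4.224
8 5 4.593 4.364
9 5 4.666 4.478

(exact arithmetic carried between steps; '≈' marks a value shown rounded to 6 d.p. or computed from one; I and e_prev carry over from the previous line; the table rounds u and y to 3 d.p., halves away from zero)
n=0: y=0, sp=5, e=sp−y=5; I=5, D=e−e_prev=5; u=1/2·5+1/4·5+0·5=3.75; next y=1/2·0+1/2·3.75=1.875
n=1: y=1.875, sp=5, e=sp−y=3.125; I=8.125, D=e−e_prev=-1.875; u=1/2·3.125+1/4·8.125+0·(-1.875)=3.59375; next y=1/2·1.875+1/2·3.59375=2.734375
n=2: y=2.734375, sp=5, e=sp−y=2.265625; I=10.390625, D=e−e_prev=-0.859375; u=1/2·2.265625+1/4·10.390625+0·(-0.859375)≈3.730469; next y=1/2·2.734375+1/2·3.730469≈3.232422
n=3: y≈3.232422, sp=5, e=sp−y≈1.767578; I≈12.158203, D=e−e_prev≈-0.498047; u=1/2·1.767578+1/4·12.158203+0·(-0.498047)≈3.923340; next y=1/2·3.232422+1/2·3.923340≈3.577881
n=4: y≈3.577881, sp=5, e=sp−y≈1.422119; I≈13.580322, D=e−e_prev≈-0.345459; u=1/2·1.422119+1/4·13.580322+0·(-0.345459)≈4.106140; next y=1/2·3.577881+1/2·4.106140≈3.842010
n=5: y≈3.842010, sp=5, e=sp−y≈1.157990; I≈14.738312, D=e−e_prev≈-0.264130; u=1/2·1.157990+1/4·14.738312+0·(-0.264130)≈4.263573; next y=1/2·3.842010+1/2·4.263573≈4.052792
n=6: y≈4.052792, sp=5, e=sp−y≈0.947208; I≈15.685520, D=e−e_prev≈-0.210781; u=1/2·0.947208+1/4·15.685520+0·(-0.210781)≈4.394984; next y=1/2·4.052792+1/2·4.394984≈4.223888
n=7: y≈4.223888, sp=5, e=sp−y≈0.776112; I≈16.461632, D=e−e_prev≈-0.171096; u=1/2·0.776112+1/4·16.461632+0·(-0.171096)≈4.503464; next y=1/2·4.223888+1/2·4.503464≈4.363676
n=8: y≈4.363676, sp=5, e=sp−y≈0.636324; I≈17.097956, D=e−e_prev≈-0.139788; u=1/2·0.636324+1/4·17.097956+0·(-0.139788)≈4.592651; next y=1/2·4.363676+1/2·4.592651≈4.478164
n=9: y≈4.478164, sp=5, e=sp−y≈0.521836; I≈17.619793, D=e−e_prev≈-0.114488; u=1/2·0.521836+1/4·17.619793+0·(-0.114488)≈4.665866; next y=1/2·4.478164+1/2·4.665866≈4.572015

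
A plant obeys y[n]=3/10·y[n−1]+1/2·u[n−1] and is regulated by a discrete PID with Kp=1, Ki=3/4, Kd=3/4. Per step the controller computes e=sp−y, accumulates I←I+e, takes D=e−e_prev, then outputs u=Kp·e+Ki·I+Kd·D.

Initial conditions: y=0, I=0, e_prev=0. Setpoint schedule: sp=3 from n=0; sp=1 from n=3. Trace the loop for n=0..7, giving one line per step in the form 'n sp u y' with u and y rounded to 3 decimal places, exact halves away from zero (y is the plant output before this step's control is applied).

0 3 7.500 0.000
1 3 -1.875 3.750
2 3 9.281 0.188
3 1 -7.555 4.697
4 1 12.218 -2.368
5 1 -9.972 5.398
6 1 14.466 -3.366
7 1 -12.806 6.223

(exact arithmetic carried between steps; '≈' marks a value shown rounded to 6 d.p. or computed from one; I and e_prev carry over from the previous line; the table rounds u and y to 3 d.p., halves away from zero)
n=0: y=0, sp=3, e=sp−y=3; I=3, D=e−e_prev=3; u=1·3+3/4·3+3/4·3=7.5; next y=3/10·0+1/2·7.5=3.75
n=1: y=3.75, sp=3, e=sp−y=-0.75; I=2.25, D=e−e_prev=-3.75; u=1·(-0.75)+3/4·2.25+3/4·(-3.75)=-1.875; next y=3/10·3.75+1/2·(-1.875)=0.1875
n=2: y=0.1875, sp=3, e=sp−y=2.8125; I=5.0625, D=e−e_prev=3.5625; u=1·2.8125+3/4·5.0625+3/4·3.5625=9.28125; next y=3/10·0.1875+1/2·9.28125=4.696875
n=3: y=4.696875, sp=1, e=sp−y=-3.696875; I=1.365625, D=e−e_prev=-6.509375; u=1·(-3.696875)+3/4·1.365625+3/4·(-6.509375)≈-7.554688; next y=3/10·4.696875+1/2·(-7.554688)≈-2.368281
n=4: y≈-2.368281, sp=1, e=sp−y≈3.368281; I≈4.733906, D=e−e_prev≈7.065156; u=1·3.368281+3/4·4.733906+3/4·7.065156≈12.217578; next y=3/10·(-2.368281)+1/2·12.217578≈5.398305
n=5: y≈5.398305, sp=1, e=sp−y≈-4.398305; I≈0.335602, D=e−e_prev≈-7.766586; u=1·(-4.398305)+3/4·0.335602+3/4·(-7.766586)≈-9.971543; next y=3/10·5.398305+1/2·(-9.971543)≈-3.366280
n=6: y≈-3.366280, sp=1, e=sp−y≈4.366280; I≈4.701882, D=e−e_prev≈8.764585; u=1·4.366280+3/4·4.701882+3/4·8.764585≈14.466130; next y=3/10·(-3.366280)+1/2·14.466130≈6.223181
n=7: y≈6.223181, sp=1, e=sp−y≈-5.223181; I≈-0.521299, D=e−e_prev≈-9.589461; u=1·(-5.223181)+3/4·(-0.521299)+3/4·(-9.589461)≈-12.806251; next y=3/10·6.223181+1/2·(-12.806251)≈-4.536171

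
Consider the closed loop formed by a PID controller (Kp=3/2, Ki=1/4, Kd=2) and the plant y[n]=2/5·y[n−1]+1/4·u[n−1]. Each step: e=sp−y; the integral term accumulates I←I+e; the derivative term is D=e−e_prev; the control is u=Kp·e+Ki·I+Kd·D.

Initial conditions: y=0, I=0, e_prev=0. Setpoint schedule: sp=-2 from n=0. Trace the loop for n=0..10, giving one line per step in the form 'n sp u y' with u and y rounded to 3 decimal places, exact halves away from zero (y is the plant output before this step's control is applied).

(exact arithmetic carried between steps; '≈' marks a value shown rounded to 6 d.p. or computed from one; I and e_prev carry over from the previous line; the table rounds u and y to 3 d.p., halves away from zero)
n=0: y=0, sp=-2, e=sp−y=-2; I=-2, D=e−e_prev=-2; u=3/2·(-2)+1/4·(-2)+2·(-2)=-7.5; next y=2/5·0+1/4·(-7.5)=-1.875
n=1: y=-1.875, sp=-2, e=sp−y=-0.125; I=-2.125, D=e−e_prev=1.875; u=3/2·(-0.125)+1/4·(-2.125)+2·1.875=3.03125; next y=2/5·(-1.875)+1/4·3.03125≈0.007813
n=2: y≈0.007813, sp=-2, e=sp−y≈-2.007813; I≈-4.132813, D=e−e_prev≈-1.882813; u=3/2·(-2.007813)+1/4·(-4.132813)+2·(-1.882813)≈-7.810547; next y=2/5·0.007813+1/4·(-7.810547)≈-1.949512
n=3: y≈-1.949512, sp=-2, e=sp−y≈-0.050488; I≈-4.183301, D=e−e_prev≈1.957324; u=3/2·(-0.050488)+1/4·(-4.183301)+2·1.957324≈2.793091; next y=2/5·(-1.949512)+1/4·2.793091≈-0.081532
n=4: y≈-0.081532, sp=-2, e=sp−y≈-1.918468; I≈-6.101769, D=e−e_prev≈-1.867980; u=3/2·(-1.918468)+1/4·(-6.101769)+2·(-1.867980)≈-8.139104; next y=2/5·(-0.081532)+1/4·(-8.139104)≈-2.067389
n=5: y≈-2.067389, sp=-2, e=sp−y≈0.067389; I≈-6.034380, D=e−e_prev≈1.985857; u=3/2·0.067389+1/4·(-6.034380)+2·1.985857≈2.564202; next y=2/5·(-2.067389)+1/4·2.564202≈-0.185905
n=6: y≈-0.185905, sp=-2, e=sp−y≈-1.814095; I≈-7.848475, D=e−e_prev≈-1.881484; u=3/2·(-1.814095)+1/4·(-7.848475)+2·(-1.881484)≈-8.446228; next y=2/5·(-0.185905)+1/4·(-8.446228)≈-2.185919
n=7: y≈-2.185919, sp=-2, e=sp−y≈0.185919; I≈-7.662556, D=e−e_prev≈2.000014; u=3/2·0.185919+1/4·(-7.662556)+2·2.000014≈2.363268; next y=2/5·(-2.185919)+1/4·2.363268≈-0.283551
n=8: y≈-0.283551, sp=-2, e=sp−y≈-1.716449; I≈-9.379005, D=e−e_prev≈-1.902368; u=3/2·(-1.716449)+1/4·(-9.379005)+2·(-1.902368)≈-8.724162; next y=2/5·(-0.283551)+1/4·(-8.724162)≈-2.294461
n=9: y≈-2.294461, sp=-2, e=sp−y≈0.294461; I≈-9.084544, D=e−e_prev≈2.010910; u=3/2·0.294461+1/4·(-9.084544)+2·2.010910≈2.192375; next y=2/5·(-2.294461)+1/4·2.192375≈-0.369691
n=10: y≈-0.369691, sp=-2, e=sp−y≈-1.630309; I≈-10.714854, D=e−e_prev≈-1.924770; u=3/2·(-1.630309)+1/4·(-10.714854)+2·(-1.924770)≈-8.973718; next y=2/5·(-0.369691)+1/4·(-8.973718)≈-2.391306

0 -2 -7.500 0.000
1 -2 3.031 -1.875
2 -2 -7.811 0.008
3 -2 2.793 -1.950
4 -2 -8.139 -0.082
5 -2 2.564 -2.067
6 -2 -8.446 -0.186
7 -2 2.363 -2.186
8 -2 -8.724 -0.284
9 -2 2.192 -2.294
10 -2 -8.974 -0.370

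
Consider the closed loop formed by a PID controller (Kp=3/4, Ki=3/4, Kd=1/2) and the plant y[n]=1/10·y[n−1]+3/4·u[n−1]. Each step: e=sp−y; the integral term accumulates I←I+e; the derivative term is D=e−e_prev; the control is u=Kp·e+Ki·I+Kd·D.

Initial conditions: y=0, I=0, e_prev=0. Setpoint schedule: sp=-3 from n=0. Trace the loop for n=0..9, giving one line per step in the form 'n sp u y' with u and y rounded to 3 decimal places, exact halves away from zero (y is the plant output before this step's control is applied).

0 -3 -6.000 0.000
1 -3 2.250 -4.500
2 -3 -10.350 1.238
3 -3 7.093 -7.639
4 -3 -18.255 4.556
5 -3 17.759 -13.236
6 -3 -33.923 11.996
7 -3 39.923 -24.243
8 -3 -65.785 27.518
9 -3 85.416 -46.587

(exact arithmetic carried between steps; '≈' marks a value shown rounded to 6 d.p. or computed from one; I and e_prev carry over from the previous line; the table rounds u and y to 3 d.p., halves away from zero)
n=0: y=0, sp=-3, e=sp−y=-3; I=-3, D=e−e_prev=-3; u=3/4·(-3)+3/4·(-3)+1/2·(-3)=-6; next y=1/10·0+3/4·(-6)=-4.5
n=1: y=-4.5, sp=-3, e=sp−y=1.5; I=-1.5, D=e−e_prev=4.5; u=3/4·1.5+3/4·(-1.5)+1/2·4.5=2.25; next y=1/10·(-4.5)+3/4·2.25=1.2375
n=2: y=1.2375, sp=-3, e=sp−y=-4.2375; I=-5.7375, D=e−e_prev=-5.7375; u=3/4·(-4.2375)+3/4·(-5.7375)+1/2·(-5.7375)=-10.35; next y=1/10·1.2375+3/4·(-10.35)=-7.63875
n=3: y=-7.63875, sp=-3, e=sp−y=4.63875; I=-1.09875, D=e−e_prev=8.87625; u=3/4·4.63875+3/4·(-1.09875)+1/2·8.87625=7.093125; next y=1/10·(-7.63875)+3/4·7.093125≈4.555969
n=4: y≈4.555969, sp=-3, e=sp−y≈-7.555969; I≈-8.654719, D=e−e_prev≈-12.194719; u=3/4·(-7.555969)+3/4·(-8.654719)+1/2·(-12.194719)≈-18.255375; next y=1/10·4.555969+3/4·(-18.255375)≈-13.235934
n=5: y≈-13.235934, sp=-3, e=sp−y≈10.235934; I≈1.581216, D=e−e_prev≈17.791903; u=3/4·10.235934+3/4·1.581216+1/2·17.791903≈17.758814; next y=1/10·(-13.235934)+3/4·17.758814≈11.995517
n=6: y≈11.995517, sp=-3, e=sp−y≈-14.995517; I≈-13.414301, D=e−e_prev≈-25.231451; u=3/4·(-14.995517)+3/4·(-13.414301)+1/2·(-25.231451)≈-33.923090; next y=1/10·11.995517+3/4·(-33.923090)≈-24.242766
n=7: y≈-24.242766, sp=-3, e=sp−y≈21.242766; I≈7.828464, D=e−e_prev≈36.238283; u=3/4·21.242766+3/4·7.828464+1/2·36.238283≈39.922564; next y=1/10·(-24.242766)+3/4·39.922564≈27.517646
n=8: y≈27.517646, sp=-3, e=sp−y≈-30.517646; I≈-22.689182, D=e−e_prev≈-51.760412; u=3/4·(-30.517646)+3/4·(-22.689182)+1/2·(-51.760412)≈-65.785327; next y=1/10·27.517646+3/4·(-65.785327)≈-46.587231
n=9: y≈-46.587231, sp=-3, e=sp−y≈43.587231; I≈20.898049, D=e−e_prev≈74.104877; u=3/4·43.587231+3/4·20.898049+1/2·74.104877≈85.416398; next y=1/10·(-46.587231)+3/4·85.416398≈59.403575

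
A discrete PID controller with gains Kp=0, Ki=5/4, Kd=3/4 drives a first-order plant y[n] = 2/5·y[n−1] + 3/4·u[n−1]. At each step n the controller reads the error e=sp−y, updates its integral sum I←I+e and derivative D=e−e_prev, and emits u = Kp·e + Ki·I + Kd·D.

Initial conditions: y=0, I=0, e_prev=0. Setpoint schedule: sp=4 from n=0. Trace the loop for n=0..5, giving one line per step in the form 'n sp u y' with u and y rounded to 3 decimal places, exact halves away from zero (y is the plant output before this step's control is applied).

(exact arithmetic carried between steps; '≈' marks a value shown rounded to 6 d.p. or computed from one; I and e_prev carry over from the previous line; the table rounds u and y to 3 d.p., halves away from zero)
n=0: y=0, sp=4, e=sp−y=4; I=4, D=e−e_prev=4; u=0·4+5/4·4+3/4·4=8; next y=2/5·0+3/4·8=6
n=1: y=6, sp=4, e=sp−y=-2; I=2, D=e−e_prev=-6; u=0·(-2)+5/4·2+3/4·(-6)=-2; next y=2/5·6+3/4·(-2)=0.9
n=2: y=0.9, sp=4, e=sp−y=3.1; I=5.1, D=e−e_prev=5.1; u=0·3.1+5/4·5.1+3/4·5.1=10.2; next y=2/5·0.9+3/4·10.2=8.01
n=3: y=8.01, sp=4, e=sp−y=-4.01; I=1.09, D=e−e_prev=-7.11; u=0·(-4.01)+5/4·1.09+3/4·(-7.11)=-3.97; next y=2/5·8.01+3/4·(-3.97)=0.2265
n=4: y=0.2265, sp=4, e=sp−y=3.7735; I=4.8635, D=e−e_prev=7.7835; u=0·3.7735+5/4·4.8635+3/4·7.7835=11.917; next y=2/5·0.2265+3/4·11.917=9.02835
n=5: y=9.02835, sp=4, e=sp−y=-5.02835; I=-0.16485, D=e−e_prev=-8.80185; u=0·(-5.02835)+5/4·(-0.16485)+3/4·(-8.80185)=-6.80745; next y=2/5·9.02835+3/4·(-6.80745)≈-1.494248

0 4 8.000 0.000
1 4 -2.000 6.000
2 4 10.200 0.900
3 4 -3.970 8.010
4 4 11.917 0.227
5 4 -6.807 9.028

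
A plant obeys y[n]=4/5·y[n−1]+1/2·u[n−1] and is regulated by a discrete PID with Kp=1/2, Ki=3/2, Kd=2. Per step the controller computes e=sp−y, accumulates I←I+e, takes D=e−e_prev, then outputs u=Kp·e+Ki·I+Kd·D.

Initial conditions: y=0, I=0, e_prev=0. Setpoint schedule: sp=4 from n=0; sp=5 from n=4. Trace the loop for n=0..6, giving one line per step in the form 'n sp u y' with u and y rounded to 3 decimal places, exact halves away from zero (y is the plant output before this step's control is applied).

0 4 16.000 0.000
1 4 -18.000 8.000
2 4 34.400 -2.600
3 4 -47.780 15.120
4 5 82.636 -11.794
5 5 -122.708 31.883
6 5 195.244 -35.848

(exact arithmetic carried between steps; '≈' marks a value shown rounded to 6 d.p. or computed from one; I and e_prev carry over from the previous line; the table rounds u and y to 3 d.p., halves away from zero)
n=0: y=0, sp=4, e=sp−y=4; I=4, D=e−e_prev=4; u=1/2·4+3/2·4+2·4=16; next y=4/5·0+1/2·16=8
n=1: y=8, sp=4, e=sp−y=-4; I=0, D=e−e_prev=-8; u=1/2·(-4)+3/2·0+2·(-8)=-18; next y=4/5·8+1/2·(-18)=-2.6
n=2: y=-2.6, sp=4, e=sp−y=6.6; I=6.6, D=e−e_prev=10.6; u=1/2·6.6+3/2·6.6+2·10.6=34.4; next y=4/5·(-2.6)+1/2·34.4=15.12
n=3: y=15.12, sp=4, e=sp−y=-11.12; I=-4.52, D=e−e_prev=-17.72; u=1/2·(-11.12)+3/2·(-4.52)+2·(-17.72)=-47.78; next y=4/5·15.12+1/2·(-47.78)=-11.794
n=4: y=-11.794, sp=5, e=sp−y=16.794; I=12.274, D=e−e_prev=27.914; u=1/2·16.794+3/2·12.274+2·27.914=82.636; next y=4/5·(-11.794)+1/2·82.636=31.8828
n=5: y=31.8828, sp=5, e=sp−y=-26.8828; I=-14.6088, D=e−e_prev=-43.6768; u=1/2·(-26.8828)+3/2·(-14.6088)+2·(-43.6768)=-122.7082; next y=4/5·31.8828+1/2·(-122.7082)=-35.84786
n=6: y=-35.84786, sp=5, e=sp−y=40.84786; I=26.23906, D=e−e_prev=67.73066; u=1/2·40.84786+3/2·26.23906+2·67.73066=195.24384; next y=4/5·(-35.84786)+1/2·195.24384=68.943632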